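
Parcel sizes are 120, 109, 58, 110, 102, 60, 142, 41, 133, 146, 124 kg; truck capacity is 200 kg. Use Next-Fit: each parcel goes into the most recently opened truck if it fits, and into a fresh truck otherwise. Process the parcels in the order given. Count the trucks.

120 kg → truck 1 (remaining 80 kg)
109 kg → truck 2 (remaining 91 kg)
58 kg → truck 2 (remaining 33 kg)
110 kg → truck 3 (remaining 90 kg)
102 kg → truck 4 (remaining 98 kg)
60 kg → truck 4 (remaining 38 kg)
142 kg → truck 5 (remaining 58 kg)
41 kg → truck 5 (remaining 17 kg)
133 kg → truck 6 (remaining 67 kg)
146 kg → truck 7 (remaining 54 kg)
124 kg → truck 8 (remaining 76 kg)
Final trucks: [120] [109,58] [110] [102,60] [142,41] [133] [146] [124].

8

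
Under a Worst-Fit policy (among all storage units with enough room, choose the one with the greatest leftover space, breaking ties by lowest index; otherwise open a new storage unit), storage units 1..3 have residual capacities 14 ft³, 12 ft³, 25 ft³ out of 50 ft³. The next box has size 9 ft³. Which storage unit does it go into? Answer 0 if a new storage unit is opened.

3

Storage units with room: storage unit 1 (14 ft³), storage unit 2 (12 ft³), storage unit 3 (25 ft³).
Most room is storage unit 3 with 25 ft³ free.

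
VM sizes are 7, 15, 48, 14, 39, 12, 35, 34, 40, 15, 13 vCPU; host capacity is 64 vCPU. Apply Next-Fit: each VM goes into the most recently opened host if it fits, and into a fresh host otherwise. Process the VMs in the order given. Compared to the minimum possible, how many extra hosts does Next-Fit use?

2

Next-Fit: [7,15] [48,14] [39,12] [35] [34] [40,15] [13] → 7 hosts.
Total size 272 vCPU; any packing needs at least ⌈272/64⌉ = 5 hosts.
An optimal packing achieves that bound: [48,15] [40,15,7] [39,14] [35,13,12] [34] → 5 hosts.
Excess: 7 − 5 = 2.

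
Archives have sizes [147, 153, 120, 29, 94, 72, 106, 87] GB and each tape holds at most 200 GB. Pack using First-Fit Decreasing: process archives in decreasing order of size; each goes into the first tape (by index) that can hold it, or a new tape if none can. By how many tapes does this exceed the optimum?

0

First-Fit Decreasing: [153,29] [147] [120,72] [106,94] [87] → 5 tapes.
Total size 808 GB; any packing needs at least ⌈808/200⌉ = 5 tapes.
So 5 is already optimal.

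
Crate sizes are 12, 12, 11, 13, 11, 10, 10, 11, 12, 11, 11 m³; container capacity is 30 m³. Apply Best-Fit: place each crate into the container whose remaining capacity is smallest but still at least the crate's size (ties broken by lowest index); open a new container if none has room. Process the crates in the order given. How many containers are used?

12 m³ → container 1 (remaining 18 m³)
12 m³ → container 1 (remaining 6 m³)
11 m³ → container 2 (remaining 19 m³)
13 m³ → container 2 (remaining 6 m³)
11 m³ → container 3 (remaining 19 m³)
10 m³ → container 3 (remaining 9 m³)
10 m³ → container 4 (remaining 20 m³)
11 m³ → container 4 (remaining 9 m³)
12 m³ → container 5 (remaining 18 m³)
11 m³ → container 5 (remaining 7 m³)
11 m³ → container 6 (remaining 19 m³)

6 containers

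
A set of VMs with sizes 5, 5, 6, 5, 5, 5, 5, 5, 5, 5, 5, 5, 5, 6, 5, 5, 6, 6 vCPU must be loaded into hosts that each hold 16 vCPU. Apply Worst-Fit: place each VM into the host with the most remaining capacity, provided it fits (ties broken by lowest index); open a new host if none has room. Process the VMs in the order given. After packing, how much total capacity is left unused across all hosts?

18

Put 5 vCPU in host 1; 11 vCPU remain.
Put 5 vCPU in host 1; 6 vCPU remain.
Put 6 vCPU in host 1; 0 vCPU remain.
Put 5 vCPU in host 2; 11 vCPU remain.
Put 5 vCPU in host 2; 6 vCPU remain.
Put 5 vCPU in host 2; 1 vCPU remain.
Put 5 vCPU in host 3; 11 vCPU remain.
Put 5 vCPU in host 3; 6 vCPU remain.
Put 5 vCPU in host 3; 1 vCPU remain.
Put 5 vCPU in host 4; 11 vCPU remain.
Put 5 vCPU in host 4; 6 vCPU remain.
Put 5 vCPU in host 4; 1 vCPU remain.
Put 5 vCPU in host 5; 11 vCPU remain.
Put 6 vCPU in host 5; 5 vCPU remain.
Put 5 vCPU in host 5; 0 vCPU remain.
Put 5 vCPU in host 6; 11 vCPU remain.
Put 6 vCPU in host 6; 5 vCPU remain.
Put 6 vCPU in host 7; 10 vCPU remain.
7 hosts × 16 vCPU = 112 vCPU; used 94 vCPU; unused 18 vCPU.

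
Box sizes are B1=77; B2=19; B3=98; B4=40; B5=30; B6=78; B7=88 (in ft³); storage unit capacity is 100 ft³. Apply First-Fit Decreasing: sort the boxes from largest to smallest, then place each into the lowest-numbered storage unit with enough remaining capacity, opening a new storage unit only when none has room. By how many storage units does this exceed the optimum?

0

First-Fit Decreasing: [98] [88] [78,19] [77] [40,30] → 5 storage units.
Total size 430 ft³; any packing needs at least ⌈430/100⌉ = 5 storage units.
So 5 is already optimal.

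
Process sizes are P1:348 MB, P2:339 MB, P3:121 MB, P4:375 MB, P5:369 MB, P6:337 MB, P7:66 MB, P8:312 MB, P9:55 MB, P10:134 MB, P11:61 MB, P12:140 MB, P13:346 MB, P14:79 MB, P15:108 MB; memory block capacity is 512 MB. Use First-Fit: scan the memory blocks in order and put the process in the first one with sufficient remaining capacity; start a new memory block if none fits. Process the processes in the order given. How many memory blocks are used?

7

Put P1 (348 MB) in memory block 1; 164 MB remain.
Put P2 (339 MB) in memory block 2; 173 MB remain.
Put P3 (121 MB) in memory block 1; 43 MB remain.
Put P4 (375 MB) in memory block 3; 137 MB remain.
Put P5 (369 MB) in memory block 4; 143 MB remain.
Put P6 (337 MB) in memory block 5; 175 MB remain.
Put P7 (66 MB) in memory block 2; 107 MB remain.
Put P8 (312 MB) in memory block 6; 200 MB remain.
Put P9 (55 MB) in memory block 2; 52 MB remain.
Put P10 (134 MB) in memory block 3; 3 MB remain.
Put P11 (61 MB) in memory block 4; 82 MB remain.
Put P12 (140 MB) in memory block 5; 35 MB remain.
Put P13 (346 MB) in memory block 7; 166 MB remain.
Put P14 (79 MB) in memory block 4; 3 MB remain.
Put P15 (108 MB) in memory block 6; 92 MB remain.
Final memory blocks: [348,121] [339,66,55] [375,134] [369,61,79] [337,140] [312,108] [346].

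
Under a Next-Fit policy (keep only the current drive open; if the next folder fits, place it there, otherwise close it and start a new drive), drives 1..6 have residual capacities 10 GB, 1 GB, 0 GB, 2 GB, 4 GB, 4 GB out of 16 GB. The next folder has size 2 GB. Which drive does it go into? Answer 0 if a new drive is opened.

6

Next-Fit only looks at drive 6, which has 4 GB free.
2 GB fits there.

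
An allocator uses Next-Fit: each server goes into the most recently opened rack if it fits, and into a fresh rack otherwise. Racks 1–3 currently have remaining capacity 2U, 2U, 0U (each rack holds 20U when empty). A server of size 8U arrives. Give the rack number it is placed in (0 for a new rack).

0

Next-Fit only looks at rack 3, which has 0U free.
8U does not fit, so a new rack is opened.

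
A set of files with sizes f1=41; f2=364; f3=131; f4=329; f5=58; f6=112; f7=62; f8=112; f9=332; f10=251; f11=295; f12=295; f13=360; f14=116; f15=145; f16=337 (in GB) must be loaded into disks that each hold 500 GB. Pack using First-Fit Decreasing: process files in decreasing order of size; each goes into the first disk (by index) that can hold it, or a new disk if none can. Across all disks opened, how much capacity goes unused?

Sorted descending: 364, 360, 337, 332, 329, 295, 295, 251, 145, 131, 116, 112, 112, 62, 58, 41.
disk 1: place 364 GB, 136 GB left
disk 2: place 360 GB, 140 GB left
disk 3: place 337 GB, 163 GB left
disk 4: place 332 GB, 168 GB left
disk 5: place 329 GB, 171 GB left
disk 6: place 295 GB, 205 GB left
disk 7: place 295 GB, 205 GB left
disk 8: place 251 GB, 249 GB left
disk 3: place 145 GB, 18 GB left
disk 1: place 131 GB, 5 GB left
disk 2: place 116 GB, 24 GB left
disk 4: place 112 GB, 56 GB left
disk 5: place 112 GB, 59 GB left
disk 6: place 62 GB, 143 GB left
disk 5: place 58 GB, 1 GB left
disk 4: place 41 GB, 15 GB left
8 disks × 500 GB = 4000 GB; used 3340 GB; unused 660 GB.

660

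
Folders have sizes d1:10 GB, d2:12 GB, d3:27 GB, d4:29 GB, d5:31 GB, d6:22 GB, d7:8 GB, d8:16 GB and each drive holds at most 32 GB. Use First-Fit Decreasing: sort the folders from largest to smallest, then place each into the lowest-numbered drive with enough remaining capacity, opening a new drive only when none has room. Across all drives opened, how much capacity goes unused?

37

Sorted descending: 31, 29, 27, 22, 16, 12, 10, 8.
31 GB → drive 1 (remaining 1 GB)
29 GB → drive 2 (remaining 3 GB)
27 GB → drive 3 (remaining 5 GB)
22 GB → drive 4 (remaining 10 GB)
16 GB → drive 5 (remaining 16 GB)
12 GB → drive 5 (remaining 4 GB)
10 GB → drive 4 (remaining 0 GB)
8 GB → drive 6 (remaining 24 GB)
6 drives × 32 GB = 192 GB; used 155 GB; unused 37 GB.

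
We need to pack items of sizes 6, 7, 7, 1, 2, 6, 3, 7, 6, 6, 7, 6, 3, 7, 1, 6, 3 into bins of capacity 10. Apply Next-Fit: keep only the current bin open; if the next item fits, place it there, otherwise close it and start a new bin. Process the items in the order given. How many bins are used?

6 → bin 1 (remaining 4)
7 → bin 2 (remaining 3)
7 → bin 3 (remaining 3)
1 → bin 3 (remaining 2)
2 → bin 3 (remaining 0)
6 → bin 4 (remaining 4)
3 → bin 4 (remaining 1)
7 → bin 5 (remaining 3)
6 → bin 6 (remaining 4)
6 → bin 7 (remaining 4)
7 → bin 8 (remaining 3)
6 → bin 9 (remaining 4)
3 → bin 9 (remaining 1)
7 → bin 10 (remaining 3)
1 → bin 10 (remaining 2)
6 → bin 11 (remaining 4)
3 → bin 11 (remaining 1)
Final bins: [6] [7] [7,1,2] [6,3] [7] [6] [6] [7] [6,3] [7,1] [6,3].

11 bins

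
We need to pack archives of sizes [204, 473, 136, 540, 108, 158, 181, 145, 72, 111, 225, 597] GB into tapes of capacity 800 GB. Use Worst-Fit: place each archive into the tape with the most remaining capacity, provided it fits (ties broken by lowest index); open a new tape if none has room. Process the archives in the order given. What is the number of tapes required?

5

204 GB → tape 1 (remaining 596 GB)
473 GB → tape 1 (remaining 123 GB)
136 GB → tape 2 (remaining 664 GB)
540 GB → tape 2 (remaining 124 GB)
108 GB → tape 2 (remaining 16 GB)
158 GB → tape 3 (remaining 642 GB)
181 GB → tape 3 (remaining 461 GB)
145 GB → tape 3 (remaining 316 GB)
72 GB → tape 3 (remaining 244 GB)
111 GB → tape 3 (remaining 133 GB)
225 GB → tape 4 (remaining 575 GB)
597 GB → tape 5 (remaining 203 GB)
Final tapes: [204,473] [136,540,108] [158,181,145,72,111] [225] [597].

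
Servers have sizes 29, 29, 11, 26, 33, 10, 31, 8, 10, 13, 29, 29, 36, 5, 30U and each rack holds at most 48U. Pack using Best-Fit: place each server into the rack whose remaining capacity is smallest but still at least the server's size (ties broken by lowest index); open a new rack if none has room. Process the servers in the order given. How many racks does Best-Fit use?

9 racks

29U → rack 1 (remaining 19U)
29U → rack 2 (remaining 19U)
11U → rack 1 (remaining 8U)
26U → rack 3 (remaining 22U)
33U → rack 4 (remaining 15U)
10U → rack 4 (remaining 5U)
31U → rack 5 (remaining 17U)
8U → rack 1 (remaining 0U)
10U → rack 5 (remaining 7U)
13U → rack 2 (remaining 6U)
29U → rack 6 (remaining 19U)
29U → rack 7 (remaining 19U)
36U → rack 8 (remaining 12U)
5U → rack 4 (remaining 0U)
30U → rack 9 (remaining 18U)
Final racks: [29,11,8] [29,13] [26] [33,10,5] [31,10] [29] [29] [36] [30].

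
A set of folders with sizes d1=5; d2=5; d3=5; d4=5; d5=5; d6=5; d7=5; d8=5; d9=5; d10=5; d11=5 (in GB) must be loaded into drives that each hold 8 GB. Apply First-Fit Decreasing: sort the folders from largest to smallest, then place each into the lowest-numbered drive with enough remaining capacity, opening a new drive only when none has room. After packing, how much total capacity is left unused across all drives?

33

Sorted descending: 5, 5, 5, 5, 5, 5, 5, 5, 5, 5, 5.
drive 1: place 5 GB, 3 GB left
drive 2: place 5 GB, 3 GB left
drive 3: place 5 GB, 3 GB left
drive 4: place 5 GB, 3 GB left
drive 5: place 5 GB, 3 GB left
drive 6: place 5 GB, 3 GB left
drive 7: place 5 GB, 3 GB left
drive 8: place 5 GB, 3 GB left
drive 9: place 5 GB, 3 GB left
drive 10: place 5 GB, 3 GB left
drive 11: place 5 GB, 3 GB left
11 drives × 8 GB = 88 GB; used 55 GB; unused 33 GB.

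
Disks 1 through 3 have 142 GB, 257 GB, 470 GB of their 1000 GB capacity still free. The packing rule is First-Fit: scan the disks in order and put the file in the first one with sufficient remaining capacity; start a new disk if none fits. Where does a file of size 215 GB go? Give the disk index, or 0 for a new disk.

2

Disks with room: disk 2 (257 GB), disk 3 (470 GB).
The first with room is disk 2.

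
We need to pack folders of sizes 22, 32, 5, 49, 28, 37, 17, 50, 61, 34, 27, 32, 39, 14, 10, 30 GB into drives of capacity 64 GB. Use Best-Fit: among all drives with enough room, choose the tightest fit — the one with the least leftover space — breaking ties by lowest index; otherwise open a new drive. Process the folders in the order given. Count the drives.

22 GB → drive 1 (remaining 42 GB)
32 GB → drive 1 (remaining 10 GB)
5 GB → drive 1 (remaining 5 GB)
49 GB → drive 2 (remaining 15 GB)
28 GB → drive 3 (remaining 36 GB)
37 GB → drive 4 (remaining 27 GB)
17 GB → drive 4 (remaining 10 GB)
50 GB → drive 5 (remaining 14 GB)
61 GB → drive 6 (remaining 3 GB)
34 GB → drive 3 (remaining 2 GB)
27 GB → drive 7 (remaining 37 GB)
32 GB → drive 7 (remaining 5 GB)
39 GB → drive 8 (remaining 25 GB)
14 GB → drive 5 (remaining 0 GB)
10 GB → drive 4 (remaining 0 GB)
30 GB → drive 9 (remaining 34 GB)

9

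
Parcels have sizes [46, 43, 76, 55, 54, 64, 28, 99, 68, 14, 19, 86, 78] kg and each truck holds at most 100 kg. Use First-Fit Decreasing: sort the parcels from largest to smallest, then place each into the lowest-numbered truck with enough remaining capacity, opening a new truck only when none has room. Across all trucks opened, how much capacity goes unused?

Sorted descending: 99, 86, 78, 76, 68, 64, 55, 54, 46, 43, 28, 19, 14.
Put 99 kg in truck 1; 1 kg remain.
Put 86 kg in truck 2; 14 kg remain.
Put 78 kg in truck 3; 22 kg remain.
Put 76 kg in truck 4; 24 kg remain.
Put 68 kg in truck 5; 32 kg remain.
Put 64 kg in truck 6; 36 kg remain.
Put 55 kg in truck 7; 45 kg remain.
Put 54 kg in truck 8; 46 kg remain.
Put 46 kg in truck 8; 0 kg remain.
Put 43 kg in truck 7; 2 kg remain.
Put 28 kg in truck 5; 4 kg remain.
Put 19 kg in truck 3; 3 kg remain.
Put 14 kg in truck 2; 0 kg remain.
8 trucks × 100 kg = 800 kg; used 730 kg; unused 70 kg.

70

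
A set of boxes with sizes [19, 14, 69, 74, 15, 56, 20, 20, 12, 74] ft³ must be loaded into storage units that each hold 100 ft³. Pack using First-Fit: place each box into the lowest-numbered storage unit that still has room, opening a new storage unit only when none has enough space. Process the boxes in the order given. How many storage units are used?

storage unit 1: place 19 ft³, 81 ft³ left
storage unit 1: place 14 ft³, 67 ft³ left
storage unit 2: place 69 ft³, 31 ft³ left
storage unit 3: place 74 ft³, 26 ft³ left
storage unit 1: place 15 ft³, 52 ft³ left
storage unit 4: place 56 ft³, 44 ft³ left
storage unit 1: place 20 ft³, 32 ft³ left
storage unit 1: place 20 ft³, 12 ft³ left
storage unit 1: place 12 ft³, 0 ft³ left
storage unit 5: place 74 ft³, 26 ft³ left
Final storage units: [19,14,15,20,20,12] [69] [74] [56] [74].

5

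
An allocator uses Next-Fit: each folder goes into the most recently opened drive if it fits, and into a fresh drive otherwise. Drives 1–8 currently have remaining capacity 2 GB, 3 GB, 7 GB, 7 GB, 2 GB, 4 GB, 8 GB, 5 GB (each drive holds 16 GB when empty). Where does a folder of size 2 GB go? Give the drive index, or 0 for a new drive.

8

Next-Fit only looks at drive 8, which has 5 GB free.
2 GB fits there.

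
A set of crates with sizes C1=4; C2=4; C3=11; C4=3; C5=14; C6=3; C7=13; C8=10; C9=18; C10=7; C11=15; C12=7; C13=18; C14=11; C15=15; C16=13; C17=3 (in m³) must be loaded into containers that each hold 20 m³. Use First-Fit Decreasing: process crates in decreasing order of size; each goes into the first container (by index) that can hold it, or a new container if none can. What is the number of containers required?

Sorted descending: 18, 18, 15, 15, 14, 13, 13, 11, 11, 10, 7, 7, 4, 4, 3, 3, 3.
container 1: place 18 m³, 2 m³ left
container 2: place 18 m³, 2 m³ left
container 3: place 15 m³, 5 m³ left
container 4: place 15 m³, 5 m³ left
container 5: place 14 m³, 6 m³ left
container 6: place 13 m³, 7 m³ left
container 7: place 13 m³, 7 m³ left
container 8: place 11 m³, 9 m³ left
container 9: place 11 m³, 9 m³ left
container 10: place 10 m³, 10 m³ left
container 6: place 7 m³, 0 m³ left
container 7: place 7 m³, 0 m³ left
container 3: place 4 m³, 1 m³ left
container 4: place 4 m³, 1 m³ left
container 5: place 3 m³, 3 m³ left
container 5: place 3 m³, 0 m³ left
container 8: place 3 m³, 6 m³ left

10 containers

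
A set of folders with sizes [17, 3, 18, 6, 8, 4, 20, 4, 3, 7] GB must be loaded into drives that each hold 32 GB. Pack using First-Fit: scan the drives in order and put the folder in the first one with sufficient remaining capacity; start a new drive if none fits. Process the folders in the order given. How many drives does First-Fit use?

3 drives

17 GB → drive 1 (remaining 15 GB)
3 GB → drive 1 (remaining 12 GB)
18 GB → drive 2 (remaining 14 GB)
6 GB → drive 1 (remaining 6 GB)
8 GB → drive 2 (remaining 6 GB)
4 GB → drive 1 (remaining 2 GB)
20 GB → drive 3 (remaining 12 GB)
4 GB → drive 2 (remaining 2 GB)
3 GB → drive 3 (remaining 9 GB)
7 GB → drive 3 (remaining 2 GB)
Final drives: [17,3,6,4] [18,8,4] [20,3,7].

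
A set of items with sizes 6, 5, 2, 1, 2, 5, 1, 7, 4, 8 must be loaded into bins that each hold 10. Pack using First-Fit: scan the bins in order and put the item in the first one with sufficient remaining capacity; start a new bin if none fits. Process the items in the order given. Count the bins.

bin 1: place 6, 4 left
bin 2: place 5, 5 left
bin 1: place 2, 2 left
bin 1: place 1, 1 left
bin 2: place 2, 3 left
bin 3: place 5, 5 left
bin 1: place 1, 0 left
bin 4: place 7, 3 left
bin 3: place 4, 1 left
bin 5: place 8, 2 left
Final bins: [6,2,1,1] [5,2] [5,4] [7] [8].

5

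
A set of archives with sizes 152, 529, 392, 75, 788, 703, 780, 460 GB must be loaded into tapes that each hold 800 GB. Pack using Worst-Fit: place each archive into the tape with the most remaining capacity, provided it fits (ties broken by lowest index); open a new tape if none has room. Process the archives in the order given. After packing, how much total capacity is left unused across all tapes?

tape 1: place 152 GB, 648 GB left
tape 1: place 529 GB, 119 GB left
tape 2: place 392 GB, 408 GB left
tape 2: place 75 GB, 333 GB left
tape 3: place 788 GB, 12 GB left
tape 4: place 703 GB, 97 GB left
tape 5: place 780 GB, 20 GB left
tape 6: place 460 GB, 340 GB left
6 tapes × 800 GB = 4800 GB; used 3879 GB; unused 921 GB.

921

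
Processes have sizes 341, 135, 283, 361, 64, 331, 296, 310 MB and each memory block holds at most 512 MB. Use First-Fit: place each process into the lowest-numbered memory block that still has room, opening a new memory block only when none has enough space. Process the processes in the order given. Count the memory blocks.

6

memory block 1: place 341 MB, 171 MB left
memory block 1: place 135 MB, 36 MB left
memory block 2: place 283 MB, 229 MB left
memory block 3: place 361 MB, 151 MB left
memory block 2: place 64 MB, 165 MB left
memory block 4: place 331 MB, 181 MB left
memory block 5: place 296 MB, 216 MB left
memory block 6: place 310 MB, 202 MB left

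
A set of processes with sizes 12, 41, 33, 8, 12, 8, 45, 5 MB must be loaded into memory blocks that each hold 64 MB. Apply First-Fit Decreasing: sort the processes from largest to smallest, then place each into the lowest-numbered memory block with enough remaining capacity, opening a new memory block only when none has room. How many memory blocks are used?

Sorted descending: 45, 41, 33, 12, 12, 8, 8, 5.
memory block 1: place 45 MB, 19 MB left
memory block 2: place 41 MB, 23 MB left
memory block 3: place 33 MB, 31 MB left
memory block 1: place 12 MB, 7 MB left
memory block 2: place 12 MB, 11 MB left
memory block 2: place 8 MB, 3 MB left
memory block 3: place 8 MB, 23 MB left
memory block 1: place 5 MB, 2 MB left

3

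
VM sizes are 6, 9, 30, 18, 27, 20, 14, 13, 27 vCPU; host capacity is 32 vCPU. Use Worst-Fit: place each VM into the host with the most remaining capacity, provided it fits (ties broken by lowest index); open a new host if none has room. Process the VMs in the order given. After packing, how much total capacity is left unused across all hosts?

6 vCPU → host 1 (remaining 26 vCPU)
9 vCPU → host 1 (remaining 17 vCPU)
30 vCPU → host 2 (remaining 2 vCPU)
18 vCPU → host 3 (remaining 14 vCPU)
27 vCPU → host 4 (remaining 5 vCPU)
20 vCPU → host 5 (remaining 12 vCPU)
14 vCPU → host 1 (remaining 3 vCPU)
13 vCPU → host 3 (remaining 1 vCPU)
27 vCPU → host 6 (remaining 5 vCPU)
6 hosts × 32 vCPU = 192 vCPU; used 164 vCPU; unused 28 vCPU.

28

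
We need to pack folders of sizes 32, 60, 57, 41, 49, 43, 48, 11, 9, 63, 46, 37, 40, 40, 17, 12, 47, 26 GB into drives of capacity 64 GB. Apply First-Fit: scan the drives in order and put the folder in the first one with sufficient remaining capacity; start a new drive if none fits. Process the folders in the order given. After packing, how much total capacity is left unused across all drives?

Put 32 GB in drive 1; 32 GB remain.
Put 60 GB in drive 2; 4 GB remain.
Put 57 GB in drive 3; 7 GB remain.
Put 41 GB in drive 4; 23 GB remain.
Put 49 GB in drive 5; 15 GB remain.
Put 43 GB in drive 6; 21 GB remain.
Put 48 GB in drive 7; 16 GB remain.
Put 11 GB in drive 1; 21 GB remain.
Put 9 GB in drive 1; 12 GB remain.
Put 63 GB in drive 8; 1 GB remain.
Put 46 GB in drive 9; 18 GB remain.
Put 37 GB in drive 10; 27 GB remain.
Put 40 GB in drive 11; 24 GB remain.
Put 40 GB in drive 12; 24 GB remain.
Put 17 GB in drive 4; 6 GB remain.
Put 12 GB in drive 1; 0 GB remain.
Put 47 GB in drive 13; 17 GB remain.
Put 26 GB in drive 10; 1 GB remain.
13 drives × 64 GB = 832 GB; used 678 GB; unused 154 GB.

154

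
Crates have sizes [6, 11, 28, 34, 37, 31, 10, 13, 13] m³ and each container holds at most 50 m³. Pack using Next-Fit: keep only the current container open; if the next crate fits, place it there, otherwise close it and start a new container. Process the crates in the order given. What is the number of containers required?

Put 6 m³ in container 1; 44 m³ remain.
Put 11 m³ in container 1; 33 m³ remain.
Put 28 m³ in container 1; 5 m³ remain.
Put 34 m³ in container 2; 16 m³ remain.
Put 37 m³ in container 3; 13 m³ remain.
Put 31 m³ in container 4; 19 m³ remain.
Put 10 m³ in container 4; 9 m³ remain.
Put 13 m³ in container 5; 37 m³ remain.
Put 13 m³ in container 5; 24 m³ remain.
Final containers: [6,11,28] [34] [37] [31,10] [13,13].

5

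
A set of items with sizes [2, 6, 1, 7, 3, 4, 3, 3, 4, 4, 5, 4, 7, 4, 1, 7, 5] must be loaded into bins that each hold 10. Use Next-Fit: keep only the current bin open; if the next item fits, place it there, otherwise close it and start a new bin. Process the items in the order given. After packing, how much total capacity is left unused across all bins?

Put 2 in bin 1; 8 remain.
Put 6 in bin 1; 2 remain.
Put 1 in bin 1; 1 remain.
Put 7 in bin 2; 3 remain.
Put 3 in bin 2; 0 remain.
Put 4 in bin 3; 6 remain.
Put 3 in bin 3; 3 remain.
Put 3 in bin 3; 0 remain.
Put 4 in bin 4; 6 remain.
Put 4 in bin 4; 2 remain.
Put 5 in bin 5; 5 remain.
Put 4 in bin 5; 1 remain.
Put 7 in bin 6; 3 remain.
Put 4 in bin 7; 6 remain.
Put 1 in bin 7; 5 remain.
Put 7 in bin 8; 3 remain.
Put 5 in bin 9; 5 remain.
9 bins × 10 = 90; used 70; unused 20.

20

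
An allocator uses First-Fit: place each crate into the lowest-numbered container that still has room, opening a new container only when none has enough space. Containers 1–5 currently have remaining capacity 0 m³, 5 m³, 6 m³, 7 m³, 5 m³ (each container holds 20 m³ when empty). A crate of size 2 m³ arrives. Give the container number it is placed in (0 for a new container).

Containers with room: container 2 (5 m³), container 3 (6 m³), container 4 (7 m³), container 5 (5 m³).
The first with room is container 2.

2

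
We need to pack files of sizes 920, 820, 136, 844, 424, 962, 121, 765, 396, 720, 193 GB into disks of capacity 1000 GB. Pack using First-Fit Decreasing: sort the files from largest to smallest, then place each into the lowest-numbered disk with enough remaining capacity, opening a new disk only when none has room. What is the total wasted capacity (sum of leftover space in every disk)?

699

Sorted descending: 962, 920, 844, 820, 765, 720, 424, 396, 193, 136, 121.
962 GB → disk 1 (remaining 38 GB)
920 GB → disk 2 (remaining 80 GB)
844 GB → disk 3 (remaining 156 GB)
820 GB → disk 4 (remaining 180 GB)
765 GB → disk 5 (remaining 235 GB)
720 GB → disk 6 (remaining 280 GB)
424 GB → disk 7 (remaining 576 GB)
396 GB → disk 7 (remaining 180 GB)
193 GB → disk 5 (remaining 42 GB)
136 GB → disk 3 (remaining 20 GB)
121 GB → disk 4 (remaining 59 GB)
7 disks × 1000 GB = 7000 GB; used 6301 GB; unused 699 GB.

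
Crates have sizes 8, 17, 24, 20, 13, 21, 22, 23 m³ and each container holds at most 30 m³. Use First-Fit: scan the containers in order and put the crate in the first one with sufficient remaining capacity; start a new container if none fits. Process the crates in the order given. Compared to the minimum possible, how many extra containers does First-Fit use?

1

First-Fit: [8,17] [24] [20] [13] [21] [22] [23] → 7 containers.
6 crates exceed 15 m³ (half the capacity), and no two of those can share a container, so at least 6 containers are needed.
An optimal packing achieves that bound: [24] [23] [22,8] [21] [20] [17,13] → 6 containers.
Excess: 7 − 6 = 1.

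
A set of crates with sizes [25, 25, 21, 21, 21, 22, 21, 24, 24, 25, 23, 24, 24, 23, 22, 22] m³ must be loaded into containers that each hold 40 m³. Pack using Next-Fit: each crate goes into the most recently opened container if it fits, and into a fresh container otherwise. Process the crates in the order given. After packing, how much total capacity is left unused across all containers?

container 1: place 25 m³, 15 m³ left
container 2: place 25 m³, 15 m³ left
container 3: place 21 m³, 19 m³ left
container 4: place 21 m³, 19 m³ left
container 5: place 21 m³, 19 m³ left
container 6: place 22 m³, 18 m³ left
container 7: place 21 m³, 19 m³ left
container 8: place 24 m³, 16 m³ left
container 9: place 24 m³, 16 m³ left
container 10: place 25 m³, 15 m³ left
container 11: place 23 m³, 17 m³ left
container 12: place 24 m³, 16 m³ left
container 13: place 24 m³, 16 m³ left
container 14: place 23 m³, 17 m³ left
container 15: place 22 m³, 18 m³ left
container 16: place 22 m³, 18 m³ left
16 containers × 40 m³ = 640 m³; used 367 m³; unused 273 m³.

273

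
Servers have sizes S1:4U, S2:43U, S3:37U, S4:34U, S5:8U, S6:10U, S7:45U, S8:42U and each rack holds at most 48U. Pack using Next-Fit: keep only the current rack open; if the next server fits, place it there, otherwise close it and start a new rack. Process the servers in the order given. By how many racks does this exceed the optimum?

1

Next-Fit: [4,43] [37] [34,8] [10] [45] [42] → 6 racks.
Total size 223U; any packing needs at least ⌈223/48⌉ = 5 racks.
An optimal packing achieves that bound: [45] [43,4] [42] [37,10] [34,8] → 5 racks.
Excess: 6 − 5 = 1.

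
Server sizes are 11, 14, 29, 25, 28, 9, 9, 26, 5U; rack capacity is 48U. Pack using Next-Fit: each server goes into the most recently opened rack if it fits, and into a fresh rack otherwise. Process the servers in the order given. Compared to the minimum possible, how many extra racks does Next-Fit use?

Next-Fit: [11,14] [29] [25] [28,9,9] [26,5] → 5 racks.
Total size 156U; any packing needs at least ⌈156/48⌉ = 4 racks.
An optimal packing achieves that bound: [29,14,5] [28,11,9] [26,9] [25] → 4 racks.
Excess: 5 − 4 = 1.

1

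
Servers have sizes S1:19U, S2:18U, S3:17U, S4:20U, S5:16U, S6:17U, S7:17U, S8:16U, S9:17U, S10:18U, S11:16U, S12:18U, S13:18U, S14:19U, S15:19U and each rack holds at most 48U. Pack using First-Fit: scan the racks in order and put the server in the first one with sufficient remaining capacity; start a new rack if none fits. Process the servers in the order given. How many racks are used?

8

S1 (19U) → rack 1 (remaining 29U)
S2 (18U) → rack 1 (remaining 11U)
S3 (17U) → rack 2 (remaining 31U)
S4 (20U) → rack 2 (remaining 11U)
S5 (16U) → rack 3 (remaining 32U)
S6 (17U) → rack 3 (remaining 15U)
S7 (17U) → rack 4 (remaining 31U)
S8 (16U) → rack 4 (remaining 15U)
S9 (17U) → rack 5 (remaining 31U)
S10 (18U) → rack 5 (remaining 13U)
S11 (16U) → rack 6 (remaining 32U)
S12 (18U) → rack 6 (remaining 14U)
S13 (18U) → rack 7 (remaining 30U)
S14 (19U) → rack 7 (remaining 11U)
S15 (19U) → rack 8 (remaining 29U)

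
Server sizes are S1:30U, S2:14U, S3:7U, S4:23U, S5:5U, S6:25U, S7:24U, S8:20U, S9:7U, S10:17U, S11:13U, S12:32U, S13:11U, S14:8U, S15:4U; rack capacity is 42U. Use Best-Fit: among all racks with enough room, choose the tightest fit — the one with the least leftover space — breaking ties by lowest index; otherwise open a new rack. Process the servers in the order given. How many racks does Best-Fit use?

Put S1 (30U) in rack 1; 12U remain.
Put S2 (14U) in rack 2; 28U remain.
Put S3 (7U) in rack 1; 5U remain.
Put S4 (23U) in rack 2; 5U remain.
Put S5 (5U) in rack 1; 0U remain.
Put S6 (25U) in rack 3; 17U remain.
Put S7 (24U) in rack 4; 18U remain.
Put S8 (20U) in rack 5; 22U remain.
Put S9 (7U) in rack 3; 10U remain.
Put S10 (17U) in rack 4; 1U remain.
Put S11 (13U) in rack 5; 9U remain.
Put S12 (32U) in rack 6; 10U remain.
Put S13 (11U) in rack 7; 31U remain.
Put S14 (8U) in rack 5; 1U remain.
Put S15 (4U) in rack 2; 1U remain.
Final racks: [30,7,5] [14,23,4] [25,7] [24,17] [20,13,8] [32] [11].

7 racks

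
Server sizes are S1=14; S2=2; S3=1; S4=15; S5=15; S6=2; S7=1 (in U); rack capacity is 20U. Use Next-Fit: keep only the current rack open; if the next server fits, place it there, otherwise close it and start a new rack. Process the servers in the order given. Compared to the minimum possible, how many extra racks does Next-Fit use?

0

Next-Fit: [14,2,1] [15] [15,2,1] → 3 racks.
Total size 50U; any packing needs at least ⌈50/20⌉ = 3 racks.
So 3 is already optimal.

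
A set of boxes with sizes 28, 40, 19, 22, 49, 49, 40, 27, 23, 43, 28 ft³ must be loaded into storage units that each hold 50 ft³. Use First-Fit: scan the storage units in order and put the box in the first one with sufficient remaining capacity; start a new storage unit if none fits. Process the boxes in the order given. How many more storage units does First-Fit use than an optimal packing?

First-Fit: [28,19] [40] [22,27] [49] [49] [40] [23] [43] [28] → 9 storage units.
Total size 368 ft³; any packing needs at least ⌈368/50⌉ = 8 storage units.
An optimal packing achieves that bound: [49] [49] [43] [40] [40] [28,22] [28,19] [27,23] → 8 storage units.
Excess: 9 − 8 = 1.

1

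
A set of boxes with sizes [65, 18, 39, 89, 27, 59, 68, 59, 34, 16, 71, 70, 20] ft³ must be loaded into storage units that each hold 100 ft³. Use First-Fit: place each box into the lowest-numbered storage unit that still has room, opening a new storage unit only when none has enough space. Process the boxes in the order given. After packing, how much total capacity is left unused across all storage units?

storage unit 1: place 65 ft³, 35 ft³ left
storage unit 1: place 18 ft³, 17 ft³ left
storage unit 2: place 39 ft³, 61 ft³ left
storage unit 3: place 89 ft³, 11 ft³ left
storage unit 2: place 27 ft³, 34 ft³ left
storage unit 4: place 59 ft³, 41 ft³ left
storage unit 5: place 68 ft³, 32 ft³ left
storage unit 6: place 59 ft³, 41 ft³ left
storage unit 2: place 34 ft³, 0 ft³ left
storage unit 1: place 16 ft³, 1 ft³ left
storage unit 7: place 71 ft³, 29 ft³ left
storage unit 8: place 70 ft³, 30 ft³ left
storage unit 4: place 20 ft³, 21 ft³ left
8 storage units × 100 ft³ = 800 ft³; used 635 ft³; unused 165 ft³.

165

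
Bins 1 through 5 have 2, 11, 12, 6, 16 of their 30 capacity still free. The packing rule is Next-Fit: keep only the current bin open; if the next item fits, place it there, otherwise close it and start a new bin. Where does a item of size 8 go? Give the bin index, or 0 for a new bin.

Next-Fit only looks at bin 5, which has 16 free.
8 fits there.

5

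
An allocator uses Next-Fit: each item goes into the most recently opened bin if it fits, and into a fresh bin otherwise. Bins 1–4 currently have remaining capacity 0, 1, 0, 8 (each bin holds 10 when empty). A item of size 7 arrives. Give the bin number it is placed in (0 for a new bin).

Next-Fit only looks at bin 4, which has 8 free.
7 fits there.

4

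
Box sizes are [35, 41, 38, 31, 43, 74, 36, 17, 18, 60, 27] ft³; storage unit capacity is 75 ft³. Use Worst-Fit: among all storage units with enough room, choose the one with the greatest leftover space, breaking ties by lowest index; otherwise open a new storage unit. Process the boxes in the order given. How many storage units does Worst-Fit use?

7

Put 35 ft³ in storage unit 1; 40 ft³ remain.
Put 41 ft³ in storage unit 2; 34 ft³ remain.
Put 38 ft³ in storage unit 1; 2 ft³ remain.
Put 31 ft³ in storage unit 2; 3 ft³ remain.
Put 43 ft³ in storage unit 3; 32 ft³ remain.
Put 74 ft³ in storage unit 4; 1 ft³ remain.
Put 36 ft³ in storage unit 5; 39 ft³ remain.
Put 17 ft³ in storage unit 5; 22 ft³ remain.
Put 18 ft³ in storage unit 3; 14 ft³ remain.
Put 60 ft³ in storage unit 6; 15 ft³ remain.
Put 27 ft³ in storage unit 7; 48 ft³ remain.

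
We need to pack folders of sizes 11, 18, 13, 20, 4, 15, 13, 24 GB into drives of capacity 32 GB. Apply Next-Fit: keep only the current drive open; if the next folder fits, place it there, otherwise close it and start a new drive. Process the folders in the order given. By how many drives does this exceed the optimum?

1

Next-Fit: [11,18] [13] [20,4] [15,13] [24] → 5 drives.
Total size 118 GB; any packing needs at least ⌈118/32⌉ = 4 drives.
An optimal packing achieves that bound: [24,4] [20,11] [18,13] [15,13] → 4 drives.
Excess: 5 − 4 = 1.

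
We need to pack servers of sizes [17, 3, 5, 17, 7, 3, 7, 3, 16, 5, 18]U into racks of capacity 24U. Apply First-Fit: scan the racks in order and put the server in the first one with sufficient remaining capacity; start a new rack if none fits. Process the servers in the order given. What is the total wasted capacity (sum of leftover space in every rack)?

rack 1: place 17U, 7U left
rack 1: place 3U, 4U left
rack 2: place 5U, 19U left
rack 2: place 17U, 2U left
rack 3: place 7U, 17U left
rack 1: place 3U, 1U left
rack 3: place 7U, 10U left
rack 3: place 3U, 7U left
rack 4: place 16U, 8U left
rack 3: place 5U, 2U left
rack 5: place 18U, 6U left
5 racks × 24U = 120U; used 101U; unused 19U.

19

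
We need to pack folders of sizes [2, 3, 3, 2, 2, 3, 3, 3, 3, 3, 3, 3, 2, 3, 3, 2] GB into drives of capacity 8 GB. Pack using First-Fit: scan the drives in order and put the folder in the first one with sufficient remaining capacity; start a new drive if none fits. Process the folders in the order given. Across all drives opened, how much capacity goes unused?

drive 1: place 2 GB, 6 GB left
drive 1: place 3 GB, 3 GB left
drive 1: place 3 GB, 0 GB left
drive 2: place 2 GB, 6 GB left
drive 2: place 2 GB, 4 GB left
drive 2: place 3 GB, 1 GB left
drive 3: place 3 GB, 5 GB left
drive 3: place 3 GB, 2 GB left
drive 4: place 3 GB, 5 GB left
drive 4: place 3 GB, 2 GB left
drive 5: place 3 GB, 5 GB left
drive 5: place 3 GB, 2 GB left
drive 3: place 2 GB, 0 GB left
drive 6: place 3 GB, 5 GB left
drive 6: place 3 GB, 2 GB left
drive 4: place 2 GB, 0 GB left
6 drives × 8 GB = 48 GB; used 43 GB; unused 5 GB.

5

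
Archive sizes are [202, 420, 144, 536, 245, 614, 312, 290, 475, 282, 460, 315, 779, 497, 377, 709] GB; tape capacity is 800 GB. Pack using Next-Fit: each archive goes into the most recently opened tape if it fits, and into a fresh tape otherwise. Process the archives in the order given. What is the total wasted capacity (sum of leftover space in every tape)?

1343

202 GB → tape 1 (remaining 598 GB)
420 GB → tape 1 (remaining 178 GB)
144 GB → tape 1 (remaining 34 GB)
536 GB → tape 2 (remaining 264 GB)
245 GB → tape 2 (remaining 19 GB)
614 GB → tape 3 (remaining 186 GB)
312 GB → tape 4 (remaining 488 GB)
290 GB → tape 4 (remaining 198 GB)
475 GB → tape 5 (remaining 325 GB)
282 GB → tape 5 (remaining 43 GB)
460 GB → tape 6 (remaining 340 GB)
315 GB → tape 6 (remaining 25 GB)
779 GB → tape 7 (remaining 21 GB)
497 GB → tape 8 (remaining 303 GB)
377 GB → tape 9 (remaining 423 GB)
709 GB → tape 10 (remaining 91 GB)
10 tapes × 800 GB = 8000 GB; used 6657 GB; unused 1343 GB.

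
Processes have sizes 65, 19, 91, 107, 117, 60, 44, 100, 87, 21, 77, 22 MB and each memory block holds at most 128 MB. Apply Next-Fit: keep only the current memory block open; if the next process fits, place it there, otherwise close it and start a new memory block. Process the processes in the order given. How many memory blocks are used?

memory block 1: place 65 MB, 63 MB left
memory block 1: place 19 MB, 44 MB left
memory block 2: place 91 MB, 37 MB left
memory block 3: place 107 MB, 21 MB left
memory block 4: place 117 MB, 11 MB left
memory block 5: place 60 MB, 68 MB left
memory block 5: place 44 MB, 24 MB left
memory block 6: place 100 MB, 28 MB left
memory block 7: place 87 MB, 41 MB left
memory block 7: place 21 MB, 20 MB left
memory block 8: place 77 MB, 51 MB left
memory block 8: place 22 MB, 29 MB left

8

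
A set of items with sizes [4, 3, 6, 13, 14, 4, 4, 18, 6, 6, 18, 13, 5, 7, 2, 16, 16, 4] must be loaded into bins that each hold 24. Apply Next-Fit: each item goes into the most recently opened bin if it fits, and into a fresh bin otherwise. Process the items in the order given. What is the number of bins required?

9

bin 1: place 4, 20 left
bin 1: place 3, 17 left
bin 1: place 6, 11 left
bin 2: place 13, 11 left
bin 3: place 14, 10 left
bin 3: place 4, 6 left
bin 3: place 4, 2 left
bin 4: place 18, 6 left
bin 4: place 6, 0 left
bin 5: place 6, 18 left
bin 5: place 18, 0 left
bin 6: place 13, 11 left
bin 6: place 5, 6 left
bin 7: place 7, 17 left
bin 7: place 2, 15 left
bin 8: place 16, 8 left
bin 9: place 16, 8 left
bin 9: place 4, 4 left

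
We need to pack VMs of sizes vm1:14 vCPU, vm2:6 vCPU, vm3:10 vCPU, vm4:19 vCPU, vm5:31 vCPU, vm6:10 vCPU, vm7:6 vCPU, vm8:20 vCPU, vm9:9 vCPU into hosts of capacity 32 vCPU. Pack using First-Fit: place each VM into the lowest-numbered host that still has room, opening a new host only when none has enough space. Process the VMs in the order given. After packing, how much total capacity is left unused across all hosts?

host 1: place vm1 (14 vCPU), 18 vCPU left
host 1: place vm2 (6 vCPU), 12 vCPU left
host 1: place vm3 (10 vCPU), 2 vCPU left
host 2: place vm4 (19 vCPU), 13 vCPU left
host 3: place vm5 (31 vCPU), 1 vCPU left
host 2: place vm6 (10 vCPU), 3 vCPU left
host 4: place vm7 (6 vCPU), 26 vCPU left
host 4: place vm8 (20 vCPU), 6 vCPU left
host 5: place vm9 (9 vCPU), 23 vCPU left
5 hosts × 32 vCPU = 160 vCPU; used 125 vCPU; unused 35 vCPU.

35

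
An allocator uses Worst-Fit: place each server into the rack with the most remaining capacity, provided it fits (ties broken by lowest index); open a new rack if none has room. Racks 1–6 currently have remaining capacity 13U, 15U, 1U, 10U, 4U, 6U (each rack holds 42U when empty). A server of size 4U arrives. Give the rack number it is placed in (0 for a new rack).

2

Racks with room: rack 1 (13U), rack 2 (15U), rack 4 (10U), rack 5 (4U), rack 6 (6U).
Most room is rack 2 with 15U free.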